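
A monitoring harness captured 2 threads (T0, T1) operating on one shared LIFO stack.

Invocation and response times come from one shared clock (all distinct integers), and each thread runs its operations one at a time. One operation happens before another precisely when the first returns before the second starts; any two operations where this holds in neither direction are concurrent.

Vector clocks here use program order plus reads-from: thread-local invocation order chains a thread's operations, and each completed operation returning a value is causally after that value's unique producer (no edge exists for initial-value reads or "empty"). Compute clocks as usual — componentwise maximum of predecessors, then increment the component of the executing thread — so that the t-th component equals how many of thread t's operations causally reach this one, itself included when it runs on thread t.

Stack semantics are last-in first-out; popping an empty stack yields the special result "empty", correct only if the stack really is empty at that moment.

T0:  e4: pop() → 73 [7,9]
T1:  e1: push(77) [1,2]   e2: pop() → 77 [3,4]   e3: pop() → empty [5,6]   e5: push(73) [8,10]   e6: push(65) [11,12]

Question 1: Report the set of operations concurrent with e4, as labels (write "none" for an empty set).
e4 spans [7,9]; an op avoiding the whole window 7..9 is ordered, any other is concurrent
e1 [1,2]: before
e2 [3,4]: before
e3 [5,6]: before
e5 [8,10]: concurrent
e6 [11,12]: after

e5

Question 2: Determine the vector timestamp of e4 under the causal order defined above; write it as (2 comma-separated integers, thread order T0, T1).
VC(e1, invoked at 1): no causal predecessors; +1 on T1 → (0, 1)
invoked at 3, e2 merges VC(e1)=(0, 1) and bumps T1's slot → (0, 2)
invoked at 5, e3 merges VC(e2)=(0, 2) and bumps T1's slot → (0, 3)
invoked at 8, e5 merges VC(e3)=(0, 3) and bumps T1's slot → (0, 4)
invoked at 11, e6 merges VC(e5)=(0, 4) and bumps T1's slot → (0, 5)
invoked at 7, e4 merges VC(e5)=(0, 4) and bumps T0's slot → (1, 4)
target: VC(e4) = (1, 4)

(1, 4)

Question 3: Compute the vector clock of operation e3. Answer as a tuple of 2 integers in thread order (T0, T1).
no predecessors for e1 (invoked 1): T1 increments from zero → (0, 1)
e2 (invocation 3): componentwise max over VC(e1)=(0, 1), +1 at T1, giving (0, 2)
e3 (invocation 5): componentwise max over VC(e2)=(0, 2), +1 at T1, giving (0, 3)
e5 (invocation 8): componentwise max over VC(e3)=(0, 3), +1 at T1, giving (0, 4)
e6 (invocation 11): componentwise max over VC(e5)=(0, 4), +1 at T1, giving (0, 5)
e4 (invocation 7): componentwise max over VC(e5)=(0, 4), +1 at T0, giving (1, 4)
target: VC(e3) = (0, 3)

(0, 3)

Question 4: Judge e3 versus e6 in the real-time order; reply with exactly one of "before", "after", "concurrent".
e3 spans [5,6], e6 spans [11,12]
resp(e3)=6 < inv(e6)=11

before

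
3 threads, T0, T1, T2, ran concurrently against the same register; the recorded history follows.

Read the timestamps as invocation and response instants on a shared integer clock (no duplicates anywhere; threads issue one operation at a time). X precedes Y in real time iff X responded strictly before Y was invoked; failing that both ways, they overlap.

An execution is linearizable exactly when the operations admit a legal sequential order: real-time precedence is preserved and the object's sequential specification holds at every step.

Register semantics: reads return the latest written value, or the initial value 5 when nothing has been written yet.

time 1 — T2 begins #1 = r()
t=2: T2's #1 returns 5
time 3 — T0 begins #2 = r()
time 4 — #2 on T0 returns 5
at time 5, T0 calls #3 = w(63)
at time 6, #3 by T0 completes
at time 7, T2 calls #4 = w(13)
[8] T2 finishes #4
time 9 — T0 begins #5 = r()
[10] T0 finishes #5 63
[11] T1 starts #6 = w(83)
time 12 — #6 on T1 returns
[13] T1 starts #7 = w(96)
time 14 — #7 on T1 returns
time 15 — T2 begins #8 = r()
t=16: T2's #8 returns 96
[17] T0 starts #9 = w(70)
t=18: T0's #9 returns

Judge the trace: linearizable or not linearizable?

prefix check: 1..9 passes, 1..10 fails once #5's time-10 response joins
a single order respects real time; the 5 completed register operations fail replay along it
take #1, #2, #3, #4, #5: step 5 already fails, because #5 r() → 63 cannot occur there

not linearizable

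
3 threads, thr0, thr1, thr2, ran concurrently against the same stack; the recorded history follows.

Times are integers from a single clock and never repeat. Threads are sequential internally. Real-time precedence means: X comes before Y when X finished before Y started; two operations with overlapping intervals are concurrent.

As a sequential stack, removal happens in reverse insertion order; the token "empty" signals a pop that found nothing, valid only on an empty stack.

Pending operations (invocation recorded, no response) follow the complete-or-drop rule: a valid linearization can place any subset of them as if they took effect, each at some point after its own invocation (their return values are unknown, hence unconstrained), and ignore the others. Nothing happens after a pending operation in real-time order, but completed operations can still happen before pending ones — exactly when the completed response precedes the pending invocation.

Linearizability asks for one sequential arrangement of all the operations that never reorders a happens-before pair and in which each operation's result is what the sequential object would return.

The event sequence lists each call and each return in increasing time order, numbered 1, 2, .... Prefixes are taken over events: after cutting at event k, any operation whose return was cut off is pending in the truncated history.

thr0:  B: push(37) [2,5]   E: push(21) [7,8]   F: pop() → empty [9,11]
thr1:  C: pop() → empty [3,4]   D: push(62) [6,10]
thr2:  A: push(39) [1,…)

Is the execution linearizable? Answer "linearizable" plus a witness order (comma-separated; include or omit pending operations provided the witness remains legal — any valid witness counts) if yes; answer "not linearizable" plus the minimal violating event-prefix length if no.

through event 10 a valid linearization exists; event 11 (F responding at time 11) ends that
no legal order exists: 6 real-time-consistent candidates over 5 completed stack operations, all rejected
no completion choice of the 1 pending operation (A) rescues it — every subset was tried
e.g. B, C, D, E, F (pending dropped): illegal at step 2, since C pop() → empty cannot apply there
e.g. B, C, E, D, F (pending dropped): illegal at step 2, since C pop() → empty cannot apply there

not linearizable — minimal violating prefix: 11 events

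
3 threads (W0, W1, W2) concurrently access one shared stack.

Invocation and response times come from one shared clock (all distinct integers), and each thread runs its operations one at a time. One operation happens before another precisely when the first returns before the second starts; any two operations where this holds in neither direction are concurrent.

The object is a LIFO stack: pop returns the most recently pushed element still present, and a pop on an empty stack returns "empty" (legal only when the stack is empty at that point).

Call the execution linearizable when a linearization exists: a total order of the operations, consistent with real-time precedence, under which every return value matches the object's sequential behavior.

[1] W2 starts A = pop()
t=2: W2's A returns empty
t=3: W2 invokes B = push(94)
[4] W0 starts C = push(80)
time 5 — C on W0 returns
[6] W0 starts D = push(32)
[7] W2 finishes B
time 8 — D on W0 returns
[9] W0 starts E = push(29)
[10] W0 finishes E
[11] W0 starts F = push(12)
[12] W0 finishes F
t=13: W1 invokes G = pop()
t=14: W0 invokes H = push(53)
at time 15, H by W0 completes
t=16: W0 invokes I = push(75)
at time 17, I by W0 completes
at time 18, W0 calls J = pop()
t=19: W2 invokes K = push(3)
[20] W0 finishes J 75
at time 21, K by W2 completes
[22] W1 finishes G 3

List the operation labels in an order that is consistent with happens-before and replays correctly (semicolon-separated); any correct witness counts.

step 1: A pop() → empty — stack <>
step 2: B push(94) — stack <94>
step 3: C push(80) — stack <94,80>
step 4: D push(32) — stack <94,80,32>
step 5: E push(29) — stack <94,80,32,29>
step 6: F push(12) — stack <94,80,32,29,12>
step 7: H push(53) — stack <94,80,32,29,12,53>
step 8: I push(75) — stack <94,80,32,29,12,53,75>
step 9: J pop() → 75 — stack <94,80,32,29,12,53>
step 10: K push(3) — stack <94,80,32,29,12,53,3>
step 11: G pop() → 3 — stack <94,80,32,29,12,53>

A; B; C; D; E; F; H; I; J; K; G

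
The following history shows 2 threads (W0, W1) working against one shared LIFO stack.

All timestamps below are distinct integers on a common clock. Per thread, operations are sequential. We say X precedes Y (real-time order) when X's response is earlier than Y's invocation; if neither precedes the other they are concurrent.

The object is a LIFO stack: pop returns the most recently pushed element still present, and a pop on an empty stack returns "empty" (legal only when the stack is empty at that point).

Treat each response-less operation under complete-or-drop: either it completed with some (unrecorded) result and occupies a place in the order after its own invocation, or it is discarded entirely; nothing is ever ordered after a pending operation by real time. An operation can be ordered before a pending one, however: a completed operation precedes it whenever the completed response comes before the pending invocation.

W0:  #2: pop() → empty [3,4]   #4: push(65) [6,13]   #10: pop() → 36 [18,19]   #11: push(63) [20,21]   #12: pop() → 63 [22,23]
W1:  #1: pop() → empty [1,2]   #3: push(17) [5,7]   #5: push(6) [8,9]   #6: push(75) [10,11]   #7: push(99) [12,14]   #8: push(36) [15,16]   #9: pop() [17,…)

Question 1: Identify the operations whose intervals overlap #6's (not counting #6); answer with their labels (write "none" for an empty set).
Answer: #4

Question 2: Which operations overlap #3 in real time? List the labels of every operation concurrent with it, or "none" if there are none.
Answer: #4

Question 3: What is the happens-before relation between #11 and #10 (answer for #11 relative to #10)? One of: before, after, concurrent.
Answer: after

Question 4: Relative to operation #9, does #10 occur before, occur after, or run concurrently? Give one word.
Answer: concurrent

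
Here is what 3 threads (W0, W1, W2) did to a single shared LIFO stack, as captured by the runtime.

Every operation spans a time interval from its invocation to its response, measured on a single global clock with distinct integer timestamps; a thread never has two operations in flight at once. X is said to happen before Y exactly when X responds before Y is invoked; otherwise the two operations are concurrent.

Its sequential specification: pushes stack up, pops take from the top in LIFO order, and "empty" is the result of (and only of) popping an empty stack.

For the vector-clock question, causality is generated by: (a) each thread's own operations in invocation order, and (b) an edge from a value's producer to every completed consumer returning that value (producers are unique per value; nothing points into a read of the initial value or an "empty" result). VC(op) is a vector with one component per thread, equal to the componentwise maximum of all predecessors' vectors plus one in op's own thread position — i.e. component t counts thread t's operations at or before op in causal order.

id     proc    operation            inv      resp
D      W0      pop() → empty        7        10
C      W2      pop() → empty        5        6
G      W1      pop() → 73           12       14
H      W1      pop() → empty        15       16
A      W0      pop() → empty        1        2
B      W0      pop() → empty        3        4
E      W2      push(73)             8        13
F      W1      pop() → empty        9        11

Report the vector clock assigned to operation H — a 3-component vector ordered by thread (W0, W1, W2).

root op C, invoked 5: fresh clock plus W2's own tick → (0, 0, 1)
root op F, invoked 9: fresh clock plus W1's own tick → (0, 1, 0)
root op A, invoked 1: fresh clock plus W0's own tick → (1, 0, 0)
VC(E, invoked at 8): max of VC(C)=(0, 0, 1), then +1 on thread W2 → (0, 0, 2)
VC(B, invoked at 3): max of VC(A)=(1, 0, 0), then +1 on thread W0 → (2, 0, 0)
VC(D, invoked at 7): max of VC(B)=(2, 0, 0), then +1 on thread W0 → (3, 0, 0)
VC(G, invoked at 12): max of VC(E)=(0, 0, 2), VC(F)=(0, 1, 0), then +1 on thread W1 → (0, 2, 2)
VC(H, invoked at 15): max of VC(G)=(0, 2, 2), then +1 on thread W1 → (0, 3, 2)
target: VC(H) = (0, 3, 2)

(0, 3, 2)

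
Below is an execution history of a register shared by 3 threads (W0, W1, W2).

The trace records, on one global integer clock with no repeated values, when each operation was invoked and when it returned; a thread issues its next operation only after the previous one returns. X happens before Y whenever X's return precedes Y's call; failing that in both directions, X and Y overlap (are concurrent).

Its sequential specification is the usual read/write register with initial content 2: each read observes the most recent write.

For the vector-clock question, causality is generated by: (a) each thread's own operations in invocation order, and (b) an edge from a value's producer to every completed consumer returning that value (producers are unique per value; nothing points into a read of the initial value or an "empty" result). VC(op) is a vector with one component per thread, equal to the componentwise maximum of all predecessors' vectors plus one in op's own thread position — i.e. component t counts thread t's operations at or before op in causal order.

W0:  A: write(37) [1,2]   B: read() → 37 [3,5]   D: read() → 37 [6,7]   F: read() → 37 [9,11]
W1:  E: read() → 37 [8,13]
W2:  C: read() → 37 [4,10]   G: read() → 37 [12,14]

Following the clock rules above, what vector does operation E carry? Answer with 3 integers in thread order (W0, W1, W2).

(1, 1, 0)

VC(A, invoked at 1): no causal predecessors; +1 on W0 → (1, 0, 0)
C (invocation 4): componentwise max over VC(A)=(1, 0, 0), +1 at W2, giving (1, 0, 1)
E (invocation 8): componentwise max over VC(A)=(1, 0, 0), +1 at W1, giving (1, 1, 0)
B (invocation 3): componentwise max over VC(A)=(1, 0, 0), +1 at W0, giving (2, 0, 0)
G (invocation 12): componentwise max over VC(A)=(1, 0, 0), VC(C)=(1, 0, 1), +1 at W2, giving (1, 0, 2)
D (invocation 6): componentwise max over VC(A)=(1, 0, 0), VC(B)=(2, 0, 0), +1 at W0, giving (3, 0, 0)
F (invocation 9): componentwise max over VC(A)=(1, 0, 0), VC(D)=(3, 0, 0), +1 at W0, giving (4, 0, 0)
target: VC(E) = (1, 1, 0)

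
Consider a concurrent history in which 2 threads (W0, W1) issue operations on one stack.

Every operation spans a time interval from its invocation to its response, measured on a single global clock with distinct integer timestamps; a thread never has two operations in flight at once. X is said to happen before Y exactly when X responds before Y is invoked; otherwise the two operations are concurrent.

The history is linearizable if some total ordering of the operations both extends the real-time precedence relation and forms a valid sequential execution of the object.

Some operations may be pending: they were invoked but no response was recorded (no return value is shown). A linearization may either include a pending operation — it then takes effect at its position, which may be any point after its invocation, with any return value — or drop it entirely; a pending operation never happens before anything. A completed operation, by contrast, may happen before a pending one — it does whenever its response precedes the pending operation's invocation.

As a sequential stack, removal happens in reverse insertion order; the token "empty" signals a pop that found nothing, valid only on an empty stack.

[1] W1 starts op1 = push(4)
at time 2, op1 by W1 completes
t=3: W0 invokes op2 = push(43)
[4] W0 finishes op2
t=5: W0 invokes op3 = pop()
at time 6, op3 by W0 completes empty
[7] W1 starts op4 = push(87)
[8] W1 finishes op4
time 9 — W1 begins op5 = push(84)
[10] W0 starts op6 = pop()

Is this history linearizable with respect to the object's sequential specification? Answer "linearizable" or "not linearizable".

not linearizable

cut after 5 events: linearizable; cut after 6 events (op3 responds, time 6): not linearizable
exhaustive check: the 3 completed stack ops admit one real-time order; illegal
for example op1, op2, op3 fails at step 3: op3 pop() → empty is not legal there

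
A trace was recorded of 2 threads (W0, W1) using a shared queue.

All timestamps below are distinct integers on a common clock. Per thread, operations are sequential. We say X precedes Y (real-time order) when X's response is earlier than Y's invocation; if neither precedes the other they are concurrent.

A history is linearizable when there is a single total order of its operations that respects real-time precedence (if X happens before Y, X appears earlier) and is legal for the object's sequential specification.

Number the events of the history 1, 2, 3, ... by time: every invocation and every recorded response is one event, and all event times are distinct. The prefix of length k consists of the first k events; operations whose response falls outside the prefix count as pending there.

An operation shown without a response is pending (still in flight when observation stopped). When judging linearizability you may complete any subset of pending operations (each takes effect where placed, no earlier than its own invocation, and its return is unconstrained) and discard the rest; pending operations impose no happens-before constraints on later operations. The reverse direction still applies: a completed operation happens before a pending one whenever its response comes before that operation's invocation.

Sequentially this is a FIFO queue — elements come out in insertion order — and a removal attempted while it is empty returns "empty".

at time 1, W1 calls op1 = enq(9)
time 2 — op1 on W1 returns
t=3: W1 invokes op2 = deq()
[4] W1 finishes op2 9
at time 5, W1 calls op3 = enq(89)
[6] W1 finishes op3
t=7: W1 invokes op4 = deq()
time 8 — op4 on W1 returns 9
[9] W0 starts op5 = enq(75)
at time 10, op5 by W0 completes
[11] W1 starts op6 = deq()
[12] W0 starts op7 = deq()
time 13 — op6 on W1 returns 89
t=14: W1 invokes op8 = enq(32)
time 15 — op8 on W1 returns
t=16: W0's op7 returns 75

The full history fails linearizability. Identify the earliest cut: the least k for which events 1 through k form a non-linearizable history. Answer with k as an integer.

8

one valid order for events 1..7 is op1, op2, op3:
after step 1 (op1 enq(9)): queue <9>
after step 2 (op2 deq() → 9): queue <>
after step 3 (op3 enq(89)): queue <89>
event 8 — op4's response, time 8 — after it, nothing linearizes
for example op1, op2, op3, op4 fails at step 4: op4 deq() → 9 is not legal there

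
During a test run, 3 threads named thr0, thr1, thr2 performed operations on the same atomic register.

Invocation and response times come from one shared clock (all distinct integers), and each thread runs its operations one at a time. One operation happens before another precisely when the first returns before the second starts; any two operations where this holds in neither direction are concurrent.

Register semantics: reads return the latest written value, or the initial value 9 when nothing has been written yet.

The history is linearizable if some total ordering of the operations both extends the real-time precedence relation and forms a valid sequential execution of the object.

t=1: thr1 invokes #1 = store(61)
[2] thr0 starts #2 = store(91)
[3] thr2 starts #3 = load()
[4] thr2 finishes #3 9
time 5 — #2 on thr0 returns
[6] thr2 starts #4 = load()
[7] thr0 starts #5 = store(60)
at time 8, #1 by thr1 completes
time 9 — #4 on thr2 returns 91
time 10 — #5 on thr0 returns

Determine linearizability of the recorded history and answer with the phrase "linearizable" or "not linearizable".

witness order: #3, #1, #2, #4, #5
step 1: #3 load() → 9 — value 9
step 2: #1 store(61) — value 61
step 3: #2 store(91) — value 91
step 4: #4 load() → 91 — value 91
step 5: #5 store(60) — value 60

linearizable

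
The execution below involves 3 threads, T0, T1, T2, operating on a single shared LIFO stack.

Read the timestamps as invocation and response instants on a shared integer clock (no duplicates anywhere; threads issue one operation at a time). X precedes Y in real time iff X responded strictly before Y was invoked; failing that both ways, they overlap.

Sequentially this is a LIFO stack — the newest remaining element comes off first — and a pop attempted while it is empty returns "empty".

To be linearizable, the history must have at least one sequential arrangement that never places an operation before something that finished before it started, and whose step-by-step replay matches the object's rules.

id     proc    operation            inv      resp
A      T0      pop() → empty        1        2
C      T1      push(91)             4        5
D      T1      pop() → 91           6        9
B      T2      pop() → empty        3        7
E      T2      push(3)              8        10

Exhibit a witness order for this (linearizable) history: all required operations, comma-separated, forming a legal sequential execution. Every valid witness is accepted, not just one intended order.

A, B, C, D, E

1. A pop() → empty, leaving stack <>
2. B pop() → empty, leaving stack <>
3. C push(91), leaving stack <91>
4. D pop() → 91, leaving stack <>
5. E push(3), leaving stack <3>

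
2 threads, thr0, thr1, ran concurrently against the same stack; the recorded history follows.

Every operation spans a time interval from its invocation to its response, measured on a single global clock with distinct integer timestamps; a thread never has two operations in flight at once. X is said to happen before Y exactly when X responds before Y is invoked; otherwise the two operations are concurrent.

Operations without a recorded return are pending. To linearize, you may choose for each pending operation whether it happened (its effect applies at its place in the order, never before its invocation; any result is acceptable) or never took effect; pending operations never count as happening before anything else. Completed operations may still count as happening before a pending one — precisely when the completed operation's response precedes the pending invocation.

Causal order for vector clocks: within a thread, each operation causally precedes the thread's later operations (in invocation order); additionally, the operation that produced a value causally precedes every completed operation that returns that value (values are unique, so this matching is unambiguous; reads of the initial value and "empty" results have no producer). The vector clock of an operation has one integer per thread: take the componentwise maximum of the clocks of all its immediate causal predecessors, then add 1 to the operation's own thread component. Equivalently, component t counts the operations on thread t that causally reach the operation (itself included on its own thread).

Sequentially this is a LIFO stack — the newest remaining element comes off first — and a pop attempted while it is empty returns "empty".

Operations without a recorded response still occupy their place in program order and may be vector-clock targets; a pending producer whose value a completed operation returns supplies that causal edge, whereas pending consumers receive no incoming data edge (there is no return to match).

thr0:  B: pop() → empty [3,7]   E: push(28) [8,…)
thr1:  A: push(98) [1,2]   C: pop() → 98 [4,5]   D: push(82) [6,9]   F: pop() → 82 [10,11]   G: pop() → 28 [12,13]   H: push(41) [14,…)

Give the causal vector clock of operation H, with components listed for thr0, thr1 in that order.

A (invocation 1): nothing precedes it; thr1's component alone gives (0, 1)
B (invocation 3): nothing precedes it; thr0's component alone gives (1, 0)
C, invoked 4, takes VC(A)=(0, 1) under max, adds 1 for thr1 → (0, 2)
E, invoked 8, takes VC(B)=(1, 0) under max, adds 1 for thr0 → (2, 0)
D, invoked 6, takes VC(C)=(0, 2) under max, adds 1 for thr1 → (0, 3)
F, invoked 10, takes VC(D)=(0, 3) under max, adds 1 for thr1 → (0, 4)
G, invoked 12, takes VC(E)=(2, 0), VC(F)=(0, 4) under max, adds 1 for thr1 → (2, 5)
H, invoked 14, takes VC(G)=(2, 5) under max, adds 1 for thr1 → (2, 6)
target: VC(H) = (2, 6)

(2, 6)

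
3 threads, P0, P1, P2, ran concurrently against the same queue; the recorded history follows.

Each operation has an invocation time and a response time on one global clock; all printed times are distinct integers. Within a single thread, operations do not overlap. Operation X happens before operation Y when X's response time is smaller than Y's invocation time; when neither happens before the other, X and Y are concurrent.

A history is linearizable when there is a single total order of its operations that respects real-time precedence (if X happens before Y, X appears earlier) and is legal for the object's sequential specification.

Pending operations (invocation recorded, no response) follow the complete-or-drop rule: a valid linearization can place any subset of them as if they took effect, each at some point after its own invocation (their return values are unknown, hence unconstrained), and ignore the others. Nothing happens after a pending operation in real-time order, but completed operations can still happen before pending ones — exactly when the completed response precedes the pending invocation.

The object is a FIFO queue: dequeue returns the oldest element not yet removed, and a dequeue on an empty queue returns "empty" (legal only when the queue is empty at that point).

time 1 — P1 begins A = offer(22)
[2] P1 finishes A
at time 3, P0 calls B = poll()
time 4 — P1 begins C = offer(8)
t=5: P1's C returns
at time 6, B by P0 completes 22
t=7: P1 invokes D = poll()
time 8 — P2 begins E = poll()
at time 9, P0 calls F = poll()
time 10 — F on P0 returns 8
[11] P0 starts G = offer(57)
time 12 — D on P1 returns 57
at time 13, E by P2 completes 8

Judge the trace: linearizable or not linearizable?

not linearizable

already the first 13 events (up to E's response at time 13) admit no linearization; the first 12 still do
no legal order exists: 12 real-time-consistent candidates over 6 completed queue operations, all rejected
completion choices over the 1 pending operation (G) were checked; none helps
for example A, B, C, D, E, F (pending dropped) fails at step 4: D poll() → 57 is not legal there
for example A, B, C, D, F, E (pending dropped) fails at step 4: D poll() → 57 is not legal there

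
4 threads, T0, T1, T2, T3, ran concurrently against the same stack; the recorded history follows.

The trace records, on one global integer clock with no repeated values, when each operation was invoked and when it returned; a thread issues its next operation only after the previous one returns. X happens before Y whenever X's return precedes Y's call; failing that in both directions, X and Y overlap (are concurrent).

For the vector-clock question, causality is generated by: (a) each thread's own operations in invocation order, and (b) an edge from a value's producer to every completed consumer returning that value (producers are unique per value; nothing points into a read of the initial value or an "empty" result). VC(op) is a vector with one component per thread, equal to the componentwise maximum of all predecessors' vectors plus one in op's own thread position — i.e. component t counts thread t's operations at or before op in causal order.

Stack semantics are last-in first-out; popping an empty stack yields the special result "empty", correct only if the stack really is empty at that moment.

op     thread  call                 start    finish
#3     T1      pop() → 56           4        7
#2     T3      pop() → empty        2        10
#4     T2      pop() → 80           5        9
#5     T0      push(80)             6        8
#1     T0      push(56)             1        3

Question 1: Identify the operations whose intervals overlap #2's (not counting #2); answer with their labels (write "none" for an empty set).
Answer: #1, #3, #4, #5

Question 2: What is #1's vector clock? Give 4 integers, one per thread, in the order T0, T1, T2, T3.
Answer: (1, 0, 0, 0)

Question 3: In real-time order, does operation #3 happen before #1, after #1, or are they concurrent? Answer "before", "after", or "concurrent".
Answer: after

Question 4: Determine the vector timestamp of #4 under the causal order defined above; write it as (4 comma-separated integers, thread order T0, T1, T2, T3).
Answer: (2, 0, 1, 0)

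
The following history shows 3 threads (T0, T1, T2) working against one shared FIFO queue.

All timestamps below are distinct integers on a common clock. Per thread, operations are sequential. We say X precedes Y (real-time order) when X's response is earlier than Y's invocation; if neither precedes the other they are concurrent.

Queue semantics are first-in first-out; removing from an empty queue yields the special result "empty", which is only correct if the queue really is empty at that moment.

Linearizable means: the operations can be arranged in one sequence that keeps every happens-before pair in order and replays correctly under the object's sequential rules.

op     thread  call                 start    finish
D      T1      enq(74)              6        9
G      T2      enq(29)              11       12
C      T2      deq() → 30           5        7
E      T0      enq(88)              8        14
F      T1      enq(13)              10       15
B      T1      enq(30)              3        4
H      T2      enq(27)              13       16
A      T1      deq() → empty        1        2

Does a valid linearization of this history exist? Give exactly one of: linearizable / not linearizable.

one valid linearization: A, B, C, D, E, F, G, H
after step 1 (A deq() → empty): queue <>
after step 2 (B enq(30)): queue <30>
after step 3 (C deq() → 30): queue <>
after step 4 (D enq(74)): queue <74>
after step 5 (E enq(88)): queue <74,88>
after step 6 (F enq(13)): queue <74,88,13>
after step 7 (G enq(29)): queue <74,88,13,29>
after step 8 (H enq(27)): queue <74,88,13,29,27>

linearizable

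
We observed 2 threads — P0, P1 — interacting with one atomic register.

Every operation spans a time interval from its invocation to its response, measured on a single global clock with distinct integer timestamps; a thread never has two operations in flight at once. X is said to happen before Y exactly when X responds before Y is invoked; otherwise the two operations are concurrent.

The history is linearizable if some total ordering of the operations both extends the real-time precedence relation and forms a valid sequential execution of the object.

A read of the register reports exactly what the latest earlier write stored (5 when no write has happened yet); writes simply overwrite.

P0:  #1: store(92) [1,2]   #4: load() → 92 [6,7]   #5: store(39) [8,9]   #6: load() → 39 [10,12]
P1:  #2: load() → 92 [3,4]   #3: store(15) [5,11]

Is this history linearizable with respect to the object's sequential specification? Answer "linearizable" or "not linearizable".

witness order: #1, #2, #4, #3, #5, #6
after step 1 (#1 store(92)): value 92
after step 2 (#2 load() → 92): value 92
after step 3 (#4 load() → 92): value 92
after step 4 (#3 store(15)): value 15
after step 5 (#5 store(39)): value 39
after step 6 (#6 load() → 39): value 39

linearizable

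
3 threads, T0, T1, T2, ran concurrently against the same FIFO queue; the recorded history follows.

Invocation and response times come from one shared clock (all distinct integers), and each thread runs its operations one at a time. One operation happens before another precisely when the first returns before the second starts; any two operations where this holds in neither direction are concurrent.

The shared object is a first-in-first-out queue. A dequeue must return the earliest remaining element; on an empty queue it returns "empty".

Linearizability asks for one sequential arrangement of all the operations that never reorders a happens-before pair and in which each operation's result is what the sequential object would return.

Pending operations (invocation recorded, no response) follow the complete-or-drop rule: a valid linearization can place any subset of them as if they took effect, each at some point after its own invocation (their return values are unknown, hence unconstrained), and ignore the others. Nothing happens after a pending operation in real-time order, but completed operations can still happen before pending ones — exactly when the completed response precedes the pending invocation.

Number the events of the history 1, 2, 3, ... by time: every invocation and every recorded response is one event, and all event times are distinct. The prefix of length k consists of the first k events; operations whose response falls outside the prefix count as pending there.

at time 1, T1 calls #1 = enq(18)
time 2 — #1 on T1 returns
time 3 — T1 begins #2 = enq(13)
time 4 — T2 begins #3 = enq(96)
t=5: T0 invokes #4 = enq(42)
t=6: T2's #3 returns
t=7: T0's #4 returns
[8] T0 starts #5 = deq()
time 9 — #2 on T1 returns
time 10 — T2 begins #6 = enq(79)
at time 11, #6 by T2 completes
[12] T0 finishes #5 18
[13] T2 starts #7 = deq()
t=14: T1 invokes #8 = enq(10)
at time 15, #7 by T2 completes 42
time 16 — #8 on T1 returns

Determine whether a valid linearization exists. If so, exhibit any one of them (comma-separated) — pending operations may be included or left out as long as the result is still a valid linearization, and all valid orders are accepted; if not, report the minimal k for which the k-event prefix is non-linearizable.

linearizable — witness: #1, #4, #2, #3, #5, #6, #7, #8

after step 1 (#1 enq(18)): queue <18>
after step 2 (#4 enq(42)): queue <18,42>
after step 3 (#2 enq(13)): queue <18,42,13>
after step 4 (#3 enq(96)): queue <18,42,13,96>
after step 5 (#5 deq() → 18): queue <42,13,96>
after step 6 (#6 enq(79)): queue <42,13,96,79>
after step 7 (#7 deq() → 42): queue <13,96,79>
after step 8 (#8 enq(10)): queue <13,96,79,10>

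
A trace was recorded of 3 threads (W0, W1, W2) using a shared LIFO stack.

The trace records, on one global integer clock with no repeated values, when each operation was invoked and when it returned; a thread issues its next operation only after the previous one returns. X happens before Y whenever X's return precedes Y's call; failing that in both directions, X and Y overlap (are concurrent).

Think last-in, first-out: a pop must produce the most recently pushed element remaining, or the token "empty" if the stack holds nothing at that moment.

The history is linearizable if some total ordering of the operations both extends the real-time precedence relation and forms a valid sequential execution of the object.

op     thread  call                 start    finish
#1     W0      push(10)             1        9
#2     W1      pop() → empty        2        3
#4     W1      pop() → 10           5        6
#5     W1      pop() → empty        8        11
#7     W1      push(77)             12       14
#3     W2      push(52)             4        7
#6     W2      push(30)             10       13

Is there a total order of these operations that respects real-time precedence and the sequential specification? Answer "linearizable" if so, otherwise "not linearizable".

already the first 11 events (up to #5's response at time 11) admit no linearization; the first 10 still do
10 orders of the 5 completed LIFO stack ops respect real time; none is legal
include/drop combinations of the 1 pending operation (#6) were all tried; none helps
e.g. #1, #2, #3, #4, #5 (pending dropped): illegal at step 2, since #2 pop() → empty cannot apply there
e.g. #1, #2, #4, #3, #5 (pending dropped): illegal at step 2, since #2 pop() → empty cannot apply there

not linearizable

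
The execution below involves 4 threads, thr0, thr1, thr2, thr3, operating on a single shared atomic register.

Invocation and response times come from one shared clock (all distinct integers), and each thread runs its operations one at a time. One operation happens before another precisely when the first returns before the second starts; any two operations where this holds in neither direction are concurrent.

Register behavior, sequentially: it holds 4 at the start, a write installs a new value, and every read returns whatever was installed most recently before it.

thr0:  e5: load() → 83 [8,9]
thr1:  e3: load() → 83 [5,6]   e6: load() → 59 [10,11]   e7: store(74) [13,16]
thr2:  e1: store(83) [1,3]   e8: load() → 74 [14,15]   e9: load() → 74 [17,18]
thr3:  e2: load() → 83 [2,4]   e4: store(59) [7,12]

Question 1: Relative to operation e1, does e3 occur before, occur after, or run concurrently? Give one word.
e3 spans [5,6], e1 spans [1,3]
resp(e1)=3 < inv(e3)=5

after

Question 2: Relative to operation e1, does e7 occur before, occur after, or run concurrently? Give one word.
e7 spans [13,16], e1 spans [1,3]
resp(e1)=3 < inv(e7)=13

after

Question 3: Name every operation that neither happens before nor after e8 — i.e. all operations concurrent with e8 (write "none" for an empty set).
e8 spans [14,15]; an op avoiding the whole window 14..15 is ordered, any other is concurrent
e1 [1,3]: before
e2 [2,4]: before
e3 [5,6]: before
e4 [7,12]: before
e5 [8,9]: before
e6 [10,11]: before
e7 [13,16]: concurrent
e9 [17,18]: after

e7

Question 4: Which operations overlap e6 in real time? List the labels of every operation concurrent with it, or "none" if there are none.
e6 spans [10,11]: anything still running between times 10 and 11 counts as concurrent
e1 [1,3]: before
e2 [2,4]: before
e3 [5,6]: before
e4 [7,12]: concurrent
e5 [8,9]: before
e7 [13,16]: after
e8 [14,15]: after
e9 [17,18]: after

e4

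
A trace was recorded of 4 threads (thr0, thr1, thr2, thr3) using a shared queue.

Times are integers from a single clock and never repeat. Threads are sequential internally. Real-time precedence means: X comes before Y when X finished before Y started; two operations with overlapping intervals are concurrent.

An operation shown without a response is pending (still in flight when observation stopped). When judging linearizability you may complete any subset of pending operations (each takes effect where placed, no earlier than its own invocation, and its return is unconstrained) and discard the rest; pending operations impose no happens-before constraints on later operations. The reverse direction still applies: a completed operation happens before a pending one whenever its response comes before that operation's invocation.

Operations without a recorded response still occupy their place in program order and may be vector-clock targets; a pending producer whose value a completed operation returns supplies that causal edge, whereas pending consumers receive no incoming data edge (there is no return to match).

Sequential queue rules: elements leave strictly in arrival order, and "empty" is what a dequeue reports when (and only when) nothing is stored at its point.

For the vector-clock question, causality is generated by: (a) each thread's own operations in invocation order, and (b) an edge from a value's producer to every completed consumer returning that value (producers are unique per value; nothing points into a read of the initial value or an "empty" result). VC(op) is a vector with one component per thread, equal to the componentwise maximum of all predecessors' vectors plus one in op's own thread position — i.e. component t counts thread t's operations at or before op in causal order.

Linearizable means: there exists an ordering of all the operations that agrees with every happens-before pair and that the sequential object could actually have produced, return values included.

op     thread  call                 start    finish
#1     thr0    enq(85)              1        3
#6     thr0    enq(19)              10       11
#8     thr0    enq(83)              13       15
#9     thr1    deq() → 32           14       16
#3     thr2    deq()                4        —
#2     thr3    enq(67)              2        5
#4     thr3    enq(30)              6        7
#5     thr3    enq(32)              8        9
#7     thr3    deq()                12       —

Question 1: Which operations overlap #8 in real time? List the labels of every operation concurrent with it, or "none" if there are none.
#3, #7, #9

overlap test against #8 [13,15]: concurrent iff the interval meets 13..15
#1 [1,3]: before
#2 [2,5]: before
#3 [4,…): concurrent
#4 [6,7]: before
#5 [8,9]: before
#6 [10,11]: before
#7 [12,…): concurrent
#9 [14,16]: concurrent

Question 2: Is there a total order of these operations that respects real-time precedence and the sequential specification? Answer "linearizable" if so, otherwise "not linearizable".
not linearizable

through event 15 a valid linearization exists; event 16 (#9 responding at time 16) ends that
7 completed operations, 4 real-time-consistent orders — every queue replay fails
no completion choice of the 2 pending operations (#3, #7) rescues it — every subset was tried
e.g. #1, #2, #4, #5, #6, #8, #9 (pending dropped): illegal at step 7, since #9 deq() → 32 cannot apply there
e.g. #1, #2, #4, #5, #6, #9, #8 (pending dropped): illegal at step 6, since #9 deq() → 32 cannot apply there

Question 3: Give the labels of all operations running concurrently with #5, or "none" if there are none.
#3

#5 runs from 8 to 9; window-overlapping ops are concurrent
#1 [1,3]: before
#2 [2,5]: before
#3 [4,…): concurrent
#4 [6,7]: before
#6 [10,11]: after
#7 [12,…): after
#8 [13,15]: after
#9 [14,16]: after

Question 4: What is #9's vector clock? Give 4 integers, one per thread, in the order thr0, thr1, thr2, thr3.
(0, 1, 0, 3)

#2 (invocation 2): nothing precedes it; thr3's component alone gives (0, 0, 0, 1)
#3 (invocation 4): nothing precedes it; thr2's component alone gives (0, 0, 1, 0)
#1 (invocation 1): nothing precedes it; thr0's component alone gives (1, 0, 0, 0)
invoked at 6, #4 merges VC(#2)=(0, 0, 0, 1) and bumps thr3's slot → (0, 0, 0, 2)
invoked at 10, #6 merges VC(#1)=(1, 0, 0, 0) and bumps thr0's slot → (2, 0, 0, 0)
invoked at 8, #5 merges VC(#4)=(0, 0, 0, 2) and bumps thr3's slot → (0, 0, 0, 3)
invoked at 13, #8 merges VC(#6)=(2, 0, 0, 0) and bumps thr0's slot → (3, 0, 0, 0)
invoked at 12, #7 merges VC(#5)=(0, 0, 0, 3) and bumps thr3's slot → (0, 0, 0, 4)
invoked at 14, #9 merges VC(#5)=(0, 0, 0, 3) and bumps thr1's slot → (0, 1, 0, 3)
target: VC(#9) = (0, 1, 0, 3)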